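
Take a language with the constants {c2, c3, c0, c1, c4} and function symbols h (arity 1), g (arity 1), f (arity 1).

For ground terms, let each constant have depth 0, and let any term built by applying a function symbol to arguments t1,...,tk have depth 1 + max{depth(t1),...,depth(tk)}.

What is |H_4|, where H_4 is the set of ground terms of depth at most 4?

Let N_k = |{terms of depth ≤ k}|. Then N_0 = 5 and N_k = 5 + N_{k-1} + N_{k-1} + N_{k-1} for k ≥ 1 (one summand per function symbol, arity giving the exponent).
N_0 = 5
N_1 = 5 + 5 + 5 + 5 = 20
N_2 = 5 + 20 + 20 + 20 = 65
N_3 = 5 + 65 + 65 + 65 = 200
N_4 = 5 + 200 + 200 + 200 = 605

605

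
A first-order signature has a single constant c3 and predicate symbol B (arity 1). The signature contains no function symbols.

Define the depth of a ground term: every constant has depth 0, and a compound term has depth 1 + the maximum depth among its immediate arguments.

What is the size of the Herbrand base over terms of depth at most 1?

1

First count ground terms of depth ≤ 1.
With no function symbols every ground term is a constant, so there is exactly 1 ground term at every depth bound.
N_0 = 1
N_1 = 1
Explicitly: c3.
So |H| = 1.
For each predicate symbol, the number of ground atoms is |H| raised to its arity; summing:
  B: 1
Total ground atoms: 1.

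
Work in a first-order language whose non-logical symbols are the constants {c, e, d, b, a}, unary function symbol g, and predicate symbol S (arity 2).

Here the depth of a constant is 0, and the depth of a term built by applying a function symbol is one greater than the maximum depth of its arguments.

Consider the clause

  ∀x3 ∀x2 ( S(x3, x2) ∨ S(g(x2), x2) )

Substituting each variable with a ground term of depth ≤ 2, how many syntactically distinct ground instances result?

225

Ground terms of depth ≤ 2:
  Let N_k count ground terms of depth at most k. Each non-constant term of depth ≤ k is some function symbol applied to depth-≤(k−1) arguments, giving N_k = 5 + N_{k-1}.
  N_0 = 5
  N_1 = 5 + 5 = 10
  N_2 = 5 + 10 = 15
So there are 15 ground terms available for substitution.
There are 2 variables to instantiate (x3, x2), each occurring in at least one literal, so different choices give different ground instances.
Number of ground instances = 15^2 = 225.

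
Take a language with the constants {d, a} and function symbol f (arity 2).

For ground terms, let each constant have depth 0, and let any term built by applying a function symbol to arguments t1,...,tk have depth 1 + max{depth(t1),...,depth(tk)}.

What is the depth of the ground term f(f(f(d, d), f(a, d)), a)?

3

depth(f(d, d)) = 1 + max(0, 0) = 1
depth(f(a, d)) = 1 + max(0, 0) = 1
depth(f(f(d, d), f(a, d))) = 1 + max(1, 1) = 2
depth(f(f(f(d, d), f(a, d)), a)) = 1 + max(2, 0) = 3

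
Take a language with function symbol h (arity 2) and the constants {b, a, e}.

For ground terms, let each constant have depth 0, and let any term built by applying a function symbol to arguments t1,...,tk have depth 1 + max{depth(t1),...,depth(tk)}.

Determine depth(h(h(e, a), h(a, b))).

depth(h(e, a)) = 1 + max(0, 0) = 1
depth(h(a, b)) = 1 + max(0, 0) = 1
depth(h(h(e, a), h(a, b))) = 1 + max(1, 1) = 2

2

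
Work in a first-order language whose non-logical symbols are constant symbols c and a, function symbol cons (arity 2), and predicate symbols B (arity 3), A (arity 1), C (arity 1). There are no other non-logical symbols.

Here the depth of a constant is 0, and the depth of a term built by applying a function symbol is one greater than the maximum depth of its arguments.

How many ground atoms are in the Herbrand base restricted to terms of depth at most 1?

First count ground terms of depth ≤ 1.
Let N_k count ground terms of depth at most k. Each non-constant term of depth ≤ k is some function symbol applied to depth-≤(k−1) arguments, giving N_k = 2 + N_{k-1}^2.
N_0 = 2
N_1 = 2 + 2^2 = 6
So |H| = 6.
A ground atom is a predicate applied to a tuple of terms from H, so the count is the sum over predicates of |H|^arity:
  B: 6^3 = 216;  A: 6;  C: 6
Total ground atoms: 216 + 6 + 6 = 228.

228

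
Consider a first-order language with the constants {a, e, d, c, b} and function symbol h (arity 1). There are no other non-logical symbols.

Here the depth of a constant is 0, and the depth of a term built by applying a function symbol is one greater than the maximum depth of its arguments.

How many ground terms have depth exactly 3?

5

If N_k denotes the number of depth-≤k ground terms, the 5 constants give N_0 = 5, and each function symbol of arity r contributes N_{k-1}^r new terms at level k: N_k = 5 + N_{k-1}.
N_0 = 5
N_1 = 5 + 5 = 10
N_2 = 5 + 10 = 15
N_3 = 5 + 15 = 20
Terms of depth exactly 3: N_3 − N_2 = 20 − 15 = 5.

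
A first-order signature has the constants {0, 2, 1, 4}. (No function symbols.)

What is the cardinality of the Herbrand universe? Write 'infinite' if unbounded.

There are no function symbols, so every ground term is one of the 4 constants.
The Herbrand universe is {0, 2, 1, 4}, which is finite with 4 elements.

4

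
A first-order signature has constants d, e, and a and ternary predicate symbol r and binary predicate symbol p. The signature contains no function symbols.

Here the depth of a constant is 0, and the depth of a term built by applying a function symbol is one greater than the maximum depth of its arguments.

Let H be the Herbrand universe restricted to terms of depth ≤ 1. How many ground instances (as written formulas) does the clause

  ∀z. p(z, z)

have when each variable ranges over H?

Ground terms of depth ≤ 1:
  With no function symbols every ground term is a constant, so there are exactly 3 ground terms at every depth bound.
  N_0 = 3
  N_1 = 3
  Explicitly: d, e, a.
So there are 3 ground terms available for substitution.
The body mentions the single quantified variable z; since ground terms form a free algebra, no two substitutions collapse to the same formula.
Number of ground instances = 3.

3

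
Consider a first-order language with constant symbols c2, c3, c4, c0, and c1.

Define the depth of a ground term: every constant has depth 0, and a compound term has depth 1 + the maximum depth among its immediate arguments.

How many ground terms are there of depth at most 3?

With no function symbols every ground term is a constant, so there are exactly 5 ground terms at every depth bound.
N_0 = 5
N_1 = 5
N_2 = 5
N_3 = 5
Explicitly: c2, c3, c4, c0, c1.

5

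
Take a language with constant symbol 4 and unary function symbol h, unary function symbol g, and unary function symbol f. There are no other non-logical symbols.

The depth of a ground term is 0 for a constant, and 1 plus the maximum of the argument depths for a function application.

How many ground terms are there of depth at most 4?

121

Let N_k count ground terms of depth at most k. Each non-constant term of depth ≤ k is some function symbol applied to depth-≤(k−1) arguments, giving N_k = 1 + N_{k-1} + N_{k-1} + N_{k-1}.
N_0 = 1
N_1 = 1 + 1 + 1 + 1 = 4
N_2 = 1 + 4 + 4 + 4 = 13
N_3 = 1 + 13 + 13 + 13 = 40
N_4 = 1 + 40 + 40 + 40 = 121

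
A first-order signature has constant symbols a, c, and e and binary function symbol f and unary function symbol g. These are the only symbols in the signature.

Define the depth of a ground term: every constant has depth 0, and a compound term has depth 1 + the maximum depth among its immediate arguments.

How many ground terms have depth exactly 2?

228

If N_k denotes the number of depth-≤k ground terms, the 3 constants give N_0 = 3, and each function symbol of arity r contributes N_{k-1}^r new terms at level k: N_k = 3 + N_{k-1}^2 + N_{k-1}.
N_0 = 3
N_1 = 3 + 3^2 + 3 = 15
N_2 = 3 + 15^2 + 15 = 243
Terms of depth exactly 2: N_2 − N_1 = 243 − 15 = 228.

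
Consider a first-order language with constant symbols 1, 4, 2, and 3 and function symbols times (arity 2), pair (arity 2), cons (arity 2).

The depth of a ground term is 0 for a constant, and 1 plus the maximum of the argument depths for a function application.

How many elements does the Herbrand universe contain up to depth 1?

52

Let N_k = |{terms of depth ≤ k}|. Then N_0 = 4 and N_k = 4 + N_{k-1}^2 + N_{k-1}^2 + N_{k-1}^2 for k ≥ 1 (one summand per function symbol, arity giving the exponent).
N_0 = 4
N_1 = 4 + 4^2 + 4^2 + 4^2 = 52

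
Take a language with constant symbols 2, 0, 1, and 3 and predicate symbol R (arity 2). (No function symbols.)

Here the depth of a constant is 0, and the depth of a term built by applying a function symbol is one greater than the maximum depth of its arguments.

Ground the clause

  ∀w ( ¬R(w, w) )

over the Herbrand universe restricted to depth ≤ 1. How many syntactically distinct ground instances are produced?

4

Ground terms of depth ≤ 1:
  With no function symbols every ground term is a constant, so there are exactly 4 ground terms at every depth bound.
  N_0 = 4
  N_1 = 4
So there are 4 ground terms available for substitution.
The clause has 1 distinct variable (w), which appears in the body. In the free term algebra distinct substitutions yield syntactically distinct ground instances.
Number of ground instances = 4.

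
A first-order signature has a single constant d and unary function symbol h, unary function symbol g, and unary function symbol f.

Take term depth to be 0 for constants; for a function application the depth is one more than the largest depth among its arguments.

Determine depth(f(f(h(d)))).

depth(h(d)) = 1 + depth(d) = 1 + 0 = 1
depth(f(h(d))) = 1 + depth(h(d)) = 1 + 1 = 2
depth(f(f(h(d)))) = 1 + depth(f(h(d))) = 1 + 2 = 3

3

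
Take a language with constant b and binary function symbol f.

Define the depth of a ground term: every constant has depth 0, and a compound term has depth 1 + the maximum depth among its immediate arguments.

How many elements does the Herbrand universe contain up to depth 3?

26

Count level by level. With function symbols f/2, the terms of depth ≤ k are the 1 constant together with each function applied to depth-≤(k−1) tuples, so N_k = 1 + N_{k-1}^2.
N_0 = 1
N_1 = 1 + 1^2 = 2
N_2 = 1 + 2^2 = 5
N_3 = 1 + 5^2 = 26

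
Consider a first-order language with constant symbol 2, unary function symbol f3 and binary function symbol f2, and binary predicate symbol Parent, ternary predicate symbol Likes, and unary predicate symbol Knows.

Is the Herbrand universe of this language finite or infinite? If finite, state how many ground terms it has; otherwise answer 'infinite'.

The signature has at least one function symbol (f3, arity 1) and at least one constant (2).
Iterating f3 gives infinitely many distinct ground terms: 2, f3(2), f3(f3(2)), ...
So the Herbrand universe is infinite.

infinite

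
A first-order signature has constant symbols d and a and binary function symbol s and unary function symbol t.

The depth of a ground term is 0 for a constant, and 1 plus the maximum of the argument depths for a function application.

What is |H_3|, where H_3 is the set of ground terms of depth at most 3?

5552

If N_k denotes the number of depth-≤k ground terms, the 2 constants give N_0 = 2, and each function symbol of arity r contributes N_{k-1}^r new terms at level k: N_k = 2 + N_{k-1}^2 + N_{k-1}.
N_0 = 2
N_1 = 2 + 2^2 + 2 = 8
N_2 = 2 + 8^2 + 8 = 74
N_3 = 2 + 74^2 + 74 = 5552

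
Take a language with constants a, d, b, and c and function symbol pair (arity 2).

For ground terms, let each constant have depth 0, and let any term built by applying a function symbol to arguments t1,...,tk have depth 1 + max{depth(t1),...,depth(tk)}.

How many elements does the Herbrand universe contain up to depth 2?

Let N_k = |{terms of depth ≤ k}|. Then N_0 = 4 and N_k = 4 + N_{k-1}^2 for k ≥ 1 (one summand per function symbol, arity giving the exponent).
N_0 = 4
N_1 = 4 + 4^2 = 20
N_2 = 4 + 20^2 = 404

404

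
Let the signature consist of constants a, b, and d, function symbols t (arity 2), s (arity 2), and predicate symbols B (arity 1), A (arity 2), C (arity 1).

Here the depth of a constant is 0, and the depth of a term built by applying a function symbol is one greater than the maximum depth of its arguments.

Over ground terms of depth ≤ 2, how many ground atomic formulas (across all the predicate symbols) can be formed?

784995

First count ground terms of depth ≤ 2.
If N_k denotes the number of depth-≤k ground terms, the 3 constants give N_0 = 3, and each function symbol of arity r contributes N_{k-1}^r new terms at level k: N_k = 3 + N_{k-1}^2 + N_{k-1}^2.
N_0 = 3
N_1 = 3 + 3^2 + 3^2 = 21
N_2 = 3 + 21^2 + 21^2 = 885
So |H| = 885.
A ground atom is a predicate applied to a tuple of terms from H, so the count is the sum over predicates of |H|^arity:
  B: 885;  A: 885^2 = 783225;  C: 885
Total ground atoms: 885 + 783225 + 885 = 784995.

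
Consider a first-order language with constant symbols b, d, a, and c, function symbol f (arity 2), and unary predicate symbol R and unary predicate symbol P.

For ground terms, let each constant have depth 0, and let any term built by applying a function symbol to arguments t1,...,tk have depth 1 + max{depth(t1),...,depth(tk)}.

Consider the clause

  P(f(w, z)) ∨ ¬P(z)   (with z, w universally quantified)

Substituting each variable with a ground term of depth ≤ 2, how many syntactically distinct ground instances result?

Ground terms of depth ≤ 2:
  Let N_k = |{terms of depth ≤ k}|. Then N_0 = 4 and N_k = 4 + N_{k-1}^2 for k ≥ 1 (one summand per function symbol, arity giving the exponent).
  N_0 = 4
  N_1 = 4 + 4^2 = 20
  N_2 = 4 + 20^2 = 404
So there are 404 ground terms available for substitution.
The clause has 2 distinct variables (z, w), each appearing in the body. In the free term algebra distinct substitutions yield syntactically distinct ground instances.
Number of ground instances = 404^2 = 163216.

163216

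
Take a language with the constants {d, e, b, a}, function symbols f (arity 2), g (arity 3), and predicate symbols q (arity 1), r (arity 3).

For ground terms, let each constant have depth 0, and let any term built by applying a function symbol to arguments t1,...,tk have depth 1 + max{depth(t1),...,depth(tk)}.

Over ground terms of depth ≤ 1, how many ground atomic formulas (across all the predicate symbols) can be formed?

592788

First count ground terms of depth ≤ 1.
If N_k denotes the number of depth-≤k ground terms, the 4 constants give N_0 = 4, and each function symbol of arity r contributes N_{k-1}^r new terms at level k: N_k = 4 + N_{k-1}^2 + N_{k-1}^3.
N_0 = 4
N_1 = 4 + 4^2 + 4^3 = 84
So |H| = 84.
Each predicate of arity r yields |H|^r ground atoms (one per choice of an r-tuple from H):
  q: 84;  r: 84^3 = 592704
Total ground atoms: 84 + 592704 = 592788.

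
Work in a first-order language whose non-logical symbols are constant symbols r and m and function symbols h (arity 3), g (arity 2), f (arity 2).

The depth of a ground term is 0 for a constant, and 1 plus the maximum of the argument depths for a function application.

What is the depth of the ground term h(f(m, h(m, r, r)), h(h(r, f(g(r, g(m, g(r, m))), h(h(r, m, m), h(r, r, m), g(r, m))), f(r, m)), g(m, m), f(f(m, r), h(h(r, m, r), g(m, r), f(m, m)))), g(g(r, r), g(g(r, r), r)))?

7

depth(h(m, r, r)) = 1 + max(0, 0, 0) = 1
depth(f(m, h(m, r, r))) = 1 + max(0, 1) = 2
depth(g(r, m)) = 1 + max(0, 0) = 1
depth(g(m, g(r, m))) = 1 + max(0, 1) = 2
depth(g(r, g(m, g(r, m)))) = 1 + max(0, 2) = 3
depth(h(r, m, m)) = 1 + max(0, 0, 0) = 1
depth(h(r, r, m)) = 1 + max(0, 0, 0) = 1
depth(h(h(r, m, m), h(r, r, m), g(r, m))) = 1 + max(1, 1, 1) = 2
depth(f(g(r, g(m, g(r, m))), h(h(r, m, m), h(r, r, m), g(r, m)))) = 1 + max(3, 2) = 4
depth(f(r, m)) = 1 + max(0, 0) = 1
depth(h(r, f(g(r, g(m, g(r, m))), h(h(r, m, m), h(r, r, m), g(r, m))), f(r, m))) = 1 + max(0, 4, 1) = 5
depth(g(m, m)) = 1 + max(0, 0) = 1
depth(f(m, r)) = 1 + max(0, 0) = 1
depth(h(r, m, r)) = 1 + max(0, 0, 0) = 1
depth(g(m, r)) = 1 + max(0, 0) = 1
depth(f(m, m)) = 1 + max(0, 0) = 1
depth(h(h(r, m, r), g(m, r), f(m, m))) = 1 + max(1, 1, 1) = 2
depth(f(f(m, r), h(h(r, m, r), g(m, r), f(m, m)))) = 1 + max(1, 2) = 3
depth(h(h(r, f(g(r, g(m, g(r, m))), h(h(r, m, m), h(r, r, m), g(r, m))), f(r, m)), g(m, m), f(f(m, r), h(h(r, m, r), g(m, r), f(m, m))))) = 1 + max(5, 1, 3) = 6
depth(g(r, r)) = 1 + max(0, 0) = 1
depth(g(g(r, r), r)) = 1 + max(1, 0) = 2
depth(g(g(r, r), g(g(r, r), r))) = 1 + max(1, 2) = 3
depth(h(f(m, h(m, r, r)), h(h(r, f(g(r, g(m, g(r, m))), h(h(r, m, m), h(r, r, m), g(r, m))), f(r, m)), g(m, m), f(f(m, r), h(h(r, m, r), g(m, r), f(m, m)))), g(g(r, r), g(g(r, r), r)))) = 1 + max(2, 6, 3) = 7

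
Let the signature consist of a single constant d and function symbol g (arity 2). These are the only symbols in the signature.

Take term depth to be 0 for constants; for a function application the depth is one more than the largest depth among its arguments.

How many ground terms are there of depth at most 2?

Write N_k for the number of ground terms of depth ≤ k. A term of depth ≤ k is either a constant or a function symbol applied to arguments of depth ≤ k−1, so N_k = 1 + N_{k-1}^2.
N_0 = 1
N_1 = 1 + 1^2 = 2
N_2 = 1 + 2^2 = 5

5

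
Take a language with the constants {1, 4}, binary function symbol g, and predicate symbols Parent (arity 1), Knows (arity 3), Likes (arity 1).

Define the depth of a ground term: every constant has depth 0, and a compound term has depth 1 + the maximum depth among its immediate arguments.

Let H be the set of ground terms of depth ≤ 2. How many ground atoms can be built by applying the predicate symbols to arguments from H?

54948

First count ground terms of depth ≤ 2.
Count level by level. With function symbols g/2, the terms of depth ≤ k are the 2 constants together with each function applied to depth-≤(k−1) tuples, so N_k = 2 + N_{k-1}^2.
N_0 = 2
N_1 = 2 + 2^2 = 6
N_2 = 2 + 6^2 = 38
So |H| = 38.
Each predicate of arity r yields |H|^r ground atoms (one per choice of an r-tuple from H):
  Parent: 38;  Knows: 38^3 = 54872;  Likes: 38
Total ground atoms: 38 + 54872 + 38 = 54948.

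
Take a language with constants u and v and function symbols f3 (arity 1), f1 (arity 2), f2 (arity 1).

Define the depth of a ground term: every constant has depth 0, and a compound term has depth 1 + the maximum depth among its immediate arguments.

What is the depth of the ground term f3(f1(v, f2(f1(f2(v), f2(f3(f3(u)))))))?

depth(f2(v)) = 1 + depth(v) = 1 + 0 = 1
depth(f3(u)) = 1 + depth(u) = 1 + 0 = 1
depth(f3(f3(u))) = 1 + depth(f3(u)) = 1 + 1 = 2
depth(f2(f3(f3(u)))) = 1 + depth(f3(f3(u))) = 1 + 2 = 3
depth(f1(f2(v), f2(f3(f3(u))))) = 1 + max(1, 3) = 4
depth(f2(f1(f2(v), f2(f3(f3(u)))))) = 1 + depth(f1(f2(v), f2(f3(f3(u))))) = 1 + 4 = 5
depth(f1(v, f2(f1(f2(v), f2(f3(f3(u))))))) = 1 + max(0, 5) = 6
depth(f3(f1(v, f2(f1(f2(v), f2(f3(f3(u)))))))) = 1 + depth(f1(v, f2(f1(f2(v), f2(f3(f3(u))))))) = 1 + 6 = 7

7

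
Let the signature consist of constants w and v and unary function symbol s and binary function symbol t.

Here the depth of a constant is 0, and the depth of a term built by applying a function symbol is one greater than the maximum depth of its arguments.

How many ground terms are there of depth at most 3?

If N_k denotes the number of depth-≤k ground terms, the 2 constants give N_0 = 2, and each function symbol of arity r contributes N_{k-1}^r new terms at level k: N_k = 2 + N_{k-1} + N_{k-1}^2.
N_0 = 2
N_1 = 2 + 2 + 2^2 = 8
N_2 = 2 + 8 + 8^2 = 74
N_3 = 2 + 74 + 74^2 = 5552

5552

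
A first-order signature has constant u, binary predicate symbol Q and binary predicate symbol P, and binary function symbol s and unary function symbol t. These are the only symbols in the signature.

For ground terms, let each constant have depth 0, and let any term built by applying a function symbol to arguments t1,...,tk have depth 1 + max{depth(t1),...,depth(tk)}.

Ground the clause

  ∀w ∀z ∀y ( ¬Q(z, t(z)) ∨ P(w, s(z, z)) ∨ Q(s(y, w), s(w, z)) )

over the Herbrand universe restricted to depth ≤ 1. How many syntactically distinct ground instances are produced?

Ground terms of depth ≤ 1:
  Let N_k count ground terms of depth at most k. Each non-constant term of depth ≤ k is some function symbol applied to depth-≤(k−1) arguments, giving N_k = 1 + N_{k-1}^2 + N_{k-1}.
  N_0 = 1
  N_1 = 1 + 1^2 + 1 = 3
  Explicitly: u, s(u, u), t(u).
So there are 3 ground terms available for substitution.
The clause has 3 distinct variables (w, z, y), each appearing in the body. In the free term algebra distinct substitutions yield syntactically distinct ground instances.
Number of ground instances = 3^3 = 27.

27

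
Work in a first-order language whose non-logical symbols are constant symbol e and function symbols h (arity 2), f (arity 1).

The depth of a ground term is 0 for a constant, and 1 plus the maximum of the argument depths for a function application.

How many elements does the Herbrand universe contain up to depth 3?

Let N_k count ground terms of depth at most k. Each non-constant term of depth ≤ k is some function symbol applied to depth-≤(k−1) arguments, giving N_k = 1 + N_{k-1}^2 + N_{k-1}.
N_0 = 1
N_1 = 1 + 1^2 + 1 = 3
N_2 = 1 + 3^2 + 3 = 13
N_3 = 1 + 13^2 + 13 = 183

183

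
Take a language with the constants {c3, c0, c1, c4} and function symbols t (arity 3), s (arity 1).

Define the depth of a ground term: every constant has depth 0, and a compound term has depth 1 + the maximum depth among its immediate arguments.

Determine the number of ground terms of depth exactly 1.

68

Let N_k = |{terms of depth ≤ k}|. Then N_0 = 4 and N_k = 4 + N_{k-1}^3 + N_{k-1} for k ≥ 1 (one summand per function symbol, arity giving the exponent).
N_0 = 4
N_1 = 4 + 4^3 + 4 = 72
Terms of depth exactly 1: N_1 − N_0 = 72 − 4 = 68.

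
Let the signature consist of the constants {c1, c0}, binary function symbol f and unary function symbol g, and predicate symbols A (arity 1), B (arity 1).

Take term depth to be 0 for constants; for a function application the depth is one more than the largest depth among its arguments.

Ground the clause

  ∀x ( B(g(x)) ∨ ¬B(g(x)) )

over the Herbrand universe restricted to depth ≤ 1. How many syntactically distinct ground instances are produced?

Ground terms of depth ≤ 1:
  Let N_k count ground terms of depth at most k. Each non-constant term of depth ≤ k is some function symbol applied to depth-≤(k−1) arguments, giving N_k = 2 + N_{k-1}^2 + N_{k-1}.
  N_0 = 2
  N_1 = 2 + 2^2 + 2 = 8
  Explicitly: c1, c0, f(c1, c1), f(c1, c0), f(c0, c1), f(c0, c0), g(c1), g(c0).
So there are 8 ground terms available for substitution.
The clause has 1 distinct variable (x), which appears in the body. In the free term algebra distinct substitutions yield syntactically distinct ground instances.
Number of ground instances = 8.

8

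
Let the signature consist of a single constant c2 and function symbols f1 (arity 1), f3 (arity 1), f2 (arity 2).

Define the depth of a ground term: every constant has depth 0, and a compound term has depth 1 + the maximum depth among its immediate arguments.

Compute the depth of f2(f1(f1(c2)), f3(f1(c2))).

3

depth(f1(c2)) = 1 + depth(c2) = 1 + 0 = 1
depth(f1(f1(c2))) = 1 + depth(f1(c2)) = 1 + 1 = 2
depth(f3(f1(c2))) = 1 + depth(f1(c2)) = 1 + 1 = 2
depth(f2(f1(f1(c2)), f3(f1(c2)))) = 1 + max(2, 2) = 3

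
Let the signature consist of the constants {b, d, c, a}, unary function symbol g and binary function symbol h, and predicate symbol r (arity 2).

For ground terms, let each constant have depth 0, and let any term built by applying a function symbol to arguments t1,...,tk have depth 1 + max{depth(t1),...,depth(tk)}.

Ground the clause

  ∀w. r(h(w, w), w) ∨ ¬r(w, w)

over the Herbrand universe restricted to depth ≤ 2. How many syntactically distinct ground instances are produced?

604

Ground terms of depth ≤ 2:
  Let N_k count ground terms of depth at most k. Each non-constant term of depth ≤ k is some function symbol applied to depth-≤(k−1) arguments, giving N_k = 4 + N_{k-1} + N_{k-1}^2.
  N_0 = 4
  N_1 = 4 + 4 + 4^2 = 24
  N_2 = 4 + 24 + 24^2 = 604
So there are 604 ground terms available for substitution.
There is 1 variable to instantiate (w),  occurring in at least one literal, so different choices give different ground instances.
Number of ground instances = 604.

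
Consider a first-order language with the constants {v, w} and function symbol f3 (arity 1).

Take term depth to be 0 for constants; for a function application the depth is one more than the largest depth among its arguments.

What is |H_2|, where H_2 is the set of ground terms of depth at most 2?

6

Let N_k = |{terms of depth ≤ k}|. Then N_0 = 2 and N_k = 2 + N_{k-1} for k ≥ 1 (one summand per function symbol, arity giving the exponent).
N_0 = 2
N_1 = 2 + 2 = 4
N_2 = 2 + 4 = 6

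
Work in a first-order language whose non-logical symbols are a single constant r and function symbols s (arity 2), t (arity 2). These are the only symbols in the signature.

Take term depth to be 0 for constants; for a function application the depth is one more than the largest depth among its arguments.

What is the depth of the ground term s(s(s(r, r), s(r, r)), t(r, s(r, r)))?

3

depth(s(r, r)) = 1 + max(0, 0) = 1
depth(s(s(r, r), s(r, r))) = 1 + max(1, 1) = 2
depth(t(r, s(r, r))) = 1 + max(0, 1) = 2
depth(s(s(s(r, r), s(r, r)), t(r, s(r, r)))) = 1 + max(2, 2) = 3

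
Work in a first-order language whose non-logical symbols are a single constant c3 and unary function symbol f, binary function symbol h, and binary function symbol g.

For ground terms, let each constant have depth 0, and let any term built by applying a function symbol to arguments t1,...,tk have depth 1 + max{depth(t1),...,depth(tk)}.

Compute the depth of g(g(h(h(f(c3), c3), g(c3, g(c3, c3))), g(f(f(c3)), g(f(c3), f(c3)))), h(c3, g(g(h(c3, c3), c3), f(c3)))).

depth(f(c3)) = 1 + depth(c3) = 1 + 0 = 1
depth(h(f(c3), c3)) = 1 + max(1, 0) = 2
depth(g(c3, c3)) = 1 + max(0, 0) = 1
depth(g(c3, g(c3, c3))) = 1 + max(0, 1) = 2
depth(h(h(f(c3), c3), g(c3, g(c3, c3)))) = 1 + max(2, 2) = 3
depth(f(f(c3))) = 1 + depth(f(c3)) = 1 + 1 = 2
depth(g(f(c3), f(c3))) = 1 + max(1, 1) = 2
depth(g(f(f(c3)), g(f(c3), f(c3)))) = 1 + max(2, 2) = 3
depth(g(h(h(f(c3), c3), g(c3, g(c3, c3))), g(f(f(c3)), g(f(c3), f(c3))))) = 1 + max(3, 3) = 4
depth(h(c3, c3)) = 1 + max(0, 0) = 1
depth(g(h(c3, c3), c3)) = 1 + max(1, 0) = 2
depth(g(g(h(c3, c3), c3), f(c3))) = 1 + max(2, 1) = 3
depth(h(c3, g(g(h(c3, c3), c3), f(c3)))) = 1 + max(0, 3) = 4
depth(g(g(h(h(f(c3), c3), g(c3, g(c3, c3))), g(f(f(c3)), g(f(c3), f(c3)))), h(c3, g(g(h(c3, c3), c3), f(c3))))) = 1 + max(4, 4) = 5

5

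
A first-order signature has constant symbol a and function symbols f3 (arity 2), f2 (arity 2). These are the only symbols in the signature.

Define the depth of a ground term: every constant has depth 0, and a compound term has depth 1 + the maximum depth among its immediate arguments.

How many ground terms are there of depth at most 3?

723

Write N_k for the number of ground terms of depth ≤ k. A term of depth ≤ k is either a constant or a function symbol applied to arguments of depth ≤ k−1, so N_k = 1 + N_{k-1}^2 + N_{k-1}^2.
N_0 = 1
N_1 = 1 + 1^2 + 1^2 = 3
N_2 = 1 + 3^2 + 3^2 = 19
N_3 = 1 + 19^2 + 19^2 = 723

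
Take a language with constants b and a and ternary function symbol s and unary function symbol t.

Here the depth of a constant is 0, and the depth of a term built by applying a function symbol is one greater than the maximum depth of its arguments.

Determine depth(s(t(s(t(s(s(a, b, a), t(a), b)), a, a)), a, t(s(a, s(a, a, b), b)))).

6

depth(s(a, b, a)) = 1 + max(0, 0, 0) = 1
depth(t(a)) = 1 + depth(a) = 1 + 0 = 1
depth(s(s(a, b, a), t(a), b)) = 1 + max(1, 1, 0) = 2
depth(t(s(s(a, b, a), t(a), b))) = 1 + depth(s(s(a, b, a), t(a), b)) = 1 + 2 = 3
depth(s(t(s(s(a, b, a), t(a), b)), a, a)) = 1 + max(3, 0, 0) = 4
depth(t(s(t(s(s(a, b, a), t(a), b)), a, a))) = 1 + depth(s(t(s(s(a, b, a), t(a), b)), a, a)) = 1 + 4 = 5
depth(s(a, a, b)) = 1 + max(0, 0, 0) = 1
depth(s(a, s(a, a, b), b)) = 1 + max(0, 1, 0) = 2
depth(t(s(a, s(a, a, b), b))) = 1 + depth(s(a, s(a, a, b), b)) = 1 + 2 = 3
depth(s(t(s(t(s(s(a, b, a), t(a), b)), a, a)), a, t(s(a, s(a, a, b), b)))) = 1 + max(5, 0, 3) = 6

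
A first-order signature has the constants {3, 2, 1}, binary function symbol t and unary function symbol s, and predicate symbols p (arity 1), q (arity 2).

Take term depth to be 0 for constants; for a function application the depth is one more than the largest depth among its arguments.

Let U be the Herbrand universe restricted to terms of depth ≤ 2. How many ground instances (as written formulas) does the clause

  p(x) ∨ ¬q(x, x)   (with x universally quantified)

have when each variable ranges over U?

243

Ground terms of depth ≤ 2:
  Count level by level. With function symbols t/2, s/1, the terms of depth ≤ k are the 3 constants together with each function applied to depth-≤(k−1) tuples, so N_k = 3 + N_{k-1}^2 + N_{k-1}.
  N_0 = 3
  N_1 = 3 + 3^2 + 3 = 15
  N_2 = 3 + 15^2 + 15 = 243
So there are 243 ground terms available for substitution.
The body mentions the single quantified variable x; since ground terms form a free algebra, no two substitutions collapse to the same formula.
Number of ground instances = 243.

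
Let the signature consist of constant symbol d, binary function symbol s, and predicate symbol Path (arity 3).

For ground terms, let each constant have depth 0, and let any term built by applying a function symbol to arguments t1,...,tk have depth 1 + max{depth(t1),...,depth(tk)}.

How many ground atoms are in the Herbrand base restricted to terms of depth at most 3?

17576

First count ground terms of depth ≤ 3.
Let N_k count ground terms of depth at most k. Each non-constant term of depth ≤ k is some function symbol applied to depth-≤(k−1) arguments, giving N_k = 1 + N_{k-1}^2.
N_0 = 1
N_1 = 1 + 1^2 = 2
N_2 = 1 + 2^2 = 5
N_3 = 1 + 5^2 = 26
So |H| = 26.
Ground atoms are formed by filling each argument slot of a predicate with a term from H, so an r-ary predicate gives |H|^r atoms:
  Path: 26^3 = 17576
Total ground atoms: 17576.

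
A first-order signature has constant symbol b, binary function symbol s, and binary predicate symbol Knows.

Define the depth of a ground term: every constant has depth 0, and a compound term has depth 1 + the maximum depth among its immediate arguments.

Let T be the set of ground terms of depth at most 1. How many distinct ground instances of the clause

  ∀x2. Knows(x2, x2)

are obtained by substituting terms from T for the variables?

2

Ground terms of depth ≤ 1:
  Count level by level. With function symbols s/2, the terms of depth ≤ k are the 1 constant together with each function applied to depth-≤(k−1) tuples, so N_k = 1 + N_{k-1}^2.
  N_0 = 1
  N_1 = 1 + 1^2 = 2
So there are 2 ground terms available for substitution.
There is 1 variable to instantiate (x2),  occurring in at least one literal, so different choices give different ground instances.
Number of ground instances = 2.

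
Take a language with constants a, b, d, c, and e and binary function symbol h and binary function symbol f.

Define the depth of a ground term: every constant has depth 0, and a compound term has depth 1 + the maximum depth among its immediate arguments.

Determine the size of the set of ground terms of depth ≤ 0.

If N_k denotes the number of depth-≤k ground terms, the 5 constants give N_0 = 5, and each function symbol of arity r contributes N_{k-1}^r new terms at level k: N_k = 5 + N_{k-1}^2 + N_{k-1}^2.
N_0 = 5

5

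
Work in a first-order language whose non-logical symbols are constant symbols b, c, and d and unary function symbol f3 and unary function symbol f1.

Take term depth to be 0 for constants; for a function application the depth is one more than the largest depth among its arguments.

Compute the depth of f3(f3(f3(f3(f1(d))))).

5

depth(f1(d)) = 1 + depth(d) = 1 + 0 = 1
depth(f3(f1(d))) = 1 + depth(f1(d)) = 1 + 1 = 2
depth(f3(f3(f1(d)))) = 1 + depth(f3(f1(d))) = 1 + 2 = 3
depth(f3(f3(f3(f1(d))))) = 1 + depth(f3(f3(f1(d)))) = 1 + 3 = 4
depth(f3(f3(f3(f3(f1(d)))))) = 1 + depth(f3(f3(f3(f1(d))))) = 1 + 4 = 5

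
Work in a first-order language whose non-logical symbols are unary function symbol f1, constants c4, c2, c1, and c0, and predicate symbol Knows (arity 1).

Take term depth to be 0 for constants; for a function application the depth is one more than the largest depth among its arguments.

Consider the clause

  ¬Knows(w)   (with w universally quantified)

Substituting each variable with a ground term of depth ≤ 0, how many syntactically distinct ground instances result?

Ground terms of depth ≤ 0:
  Write N_k for the number of ground terms of depth ≤ k. A term of depth ≤ k is either a constant or a function symbol applied to arguments of depth ≤ k−1, so N_k = 4 + N_{k-1}.
  N_0 = 4
So there are 4 ground terms available for substitution.
There is 1 variable to instantiate (w),  occurring in at least one literal, so different choices give different ground instances.
Number of ground instances = 4.

4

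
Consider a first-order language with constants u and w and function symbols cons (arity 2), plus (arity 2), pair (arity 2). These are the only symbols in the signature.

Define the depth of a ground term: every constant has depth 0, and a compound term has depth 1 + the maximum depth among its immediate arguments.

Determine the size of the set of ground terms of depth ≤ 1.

14

Let N_k = |{terms of depth ≤ k}|. Then N_0 = 2 and N_k = 2 + N_{k-1}^2 + N_{k-1}^2 + N_{k-1}^2 for k ≥ 1 (one summand per function symbol, arity giving the exponent).
N_0 = 2
N_1 = 2 + 2^2 + 2^2 + 2^2 = 14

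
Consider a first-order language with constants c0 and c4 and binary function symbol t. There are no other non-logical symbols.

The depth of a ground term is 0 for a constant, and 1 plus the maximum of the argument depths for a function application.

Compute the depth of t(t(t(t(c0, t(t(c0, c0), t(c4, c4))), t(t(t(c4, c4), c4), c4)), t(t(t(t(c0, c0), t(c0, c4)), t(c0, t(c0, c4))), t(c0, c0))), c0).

6

depth(t(c0, c0)) = 1 + max(0, 0) = 1
depth(t(c4, c4)) = 1 + max(0, 0) = 1
depth(t(t(c0, c0), t(c4, c4))) = 1 + max(1, 1) = 2
depth(t(c0, t(t(c0, c0), t(c4, c4)))) = 1 + max(0, 2) = 3
depth(t(t(c4, c4), c4)) = 1 + max(1, 0) = 2
depth(t(t(t(c4, c4), c4), c4)) = 1 + max(2, 0) = 3
depth(t(t(c0, t(t(c0, c0), t(c4, c4))), t(t(t(c4, c4), c4), c4))) = 1 + max(3, 3) = 4
depth(t(c0, c4)) = 1 + max(0, 0) = 1
depth(t(t(c0, c0), t(c0, c4))) = 1 + max(1, 1) = 2
depth(t(c0, t(c0, c4))) = 1 + max(0, 1) = 2
depth(t(t(t(c0, c0), t(c0, c4)), t(c0, t(c0, c4)))) = 1 + max(2, 2) = 3
depth(t(t(t(t(c0, c0), t(c0, c4)), t(c0, t(c0, c4))), t(c0, c0))) = 1 + max(3, 1) = 4
depth(t(t(t(c0, t(t(c0, c0), t(c4, c4))), t(t(t(c4, c4), c4), c4)), t(t(t(t(c0, c0), t(c0, c4)), t(c0, t(c0, c4))), t(c0, c0)))) = 1 + max(4, 4) = 5
depth(t(t(t(t(c0, t(t(c0, c0), t(c4, c4))), t(t(t(c4, c4), c4), c4)), t(t(t(t(c0, c0), t(c0, c4)), t(c0, t(c0, c4))), t(c0, c0))), c0)) = 1 + max(5, 0) = 6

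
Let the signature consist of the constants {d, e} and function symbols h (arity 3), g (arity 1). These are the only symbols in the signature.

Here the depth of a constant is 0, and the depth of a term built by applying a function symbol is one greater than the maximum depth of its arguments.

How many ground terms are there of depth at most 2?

Count level by level. With function symbols h/3, g/1, the terms of depth ≤ k are the 2 constants together with each function applied to depth-≤(k−1) tuples, so N_k = 2 + N_{k-1}^3 + N_{k-1}.
N_0 = 2
N_1 = 2 + 2^3 + 2 = 12
N_2 = 2 + 12^3 + 12 = 1742

1742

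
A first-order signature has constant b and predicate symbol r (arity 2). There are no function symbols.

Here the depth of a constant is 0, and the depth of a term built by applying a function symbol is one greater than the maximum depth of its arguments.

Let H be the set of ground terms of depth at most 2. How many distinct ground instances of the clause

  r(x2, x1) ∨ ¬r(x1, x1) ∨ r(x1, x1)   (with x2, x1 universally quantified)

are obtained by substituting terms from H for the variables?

1

Ground terms of depth ≤ 2:
  With no function symbols every ground term is a constant, so there is exactly 1 ground term at every depth bound.
  N_0 = 1
  N_1 = 1
  N_2 = 1
  Explicitly: b.
So there is exactly 1 ground term available for substitution.
The clause has 2 distinct variables (x2, x1), each appearing in the body. In the free term algebra distinct substitutions yield syntactically distinct ground instances.
Number of ground instances = 1^2 = 1.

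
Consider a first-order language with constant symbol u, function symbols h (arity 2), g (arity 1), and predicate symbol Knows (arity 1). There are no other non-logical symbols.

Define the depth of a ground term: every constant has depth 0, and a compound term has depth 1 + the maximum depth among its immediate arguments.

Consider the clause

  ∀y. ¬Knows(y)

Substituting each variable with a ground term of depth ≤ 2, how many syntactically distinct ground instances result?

13

Ground terms of depth ≤ 2:
  Let N_k count ground terms of depth at most k. Each non-constant term of depth ≤ k is some function symbol applied to depth-≤(k−1) arguments, giving N_k = 1 + N_{k-1}^2 + N_{k-1}.
  N_0 = 1
  N_1 = 1 + 1^2 + 1 = 3
  N_2 = 1 + 3^2 + 3 = 13
So there are 13 ground terms available for substitution.
The variable y ranges independently over the available ground terms, and distinct assignments produce distinct instances.
Number of ground instances = 13.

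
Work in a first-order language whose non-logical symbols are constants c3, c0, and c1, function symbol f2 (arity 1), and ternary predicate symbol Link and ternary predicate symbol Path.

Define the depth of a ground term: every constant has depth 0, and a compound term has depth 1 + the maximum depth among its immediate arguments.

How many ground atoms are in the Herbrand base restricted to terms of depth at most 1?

First count ground terms of depth ≤ 1.
Write N_k for the number of ground terms of depth ≤ k. A term of depth ≤ k is either a constant or a function symbol applied to arguments of depth ≤ k−1, so N_k = 3 + N_{k-1}.
N_0 = 3
N_1 = 3 + 3 = 6
So |H| = 6.
For each predicate symbol, the number of ground atoms is |H| raised to its arity; summing:
  Link: 6^3 = 216;  Path: 6^3 = 216
Total ground atoms: 216 + 216 = 432.

432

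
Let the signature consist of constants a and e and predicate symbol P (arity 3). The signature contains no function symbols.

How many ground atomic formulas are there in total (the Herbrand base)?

With no function symbols, the Herbrand universe is just the 2 constants.
Ground atoms per predicate: P: 2^3 = 8.
Herbrand base size = 8 = 8.

8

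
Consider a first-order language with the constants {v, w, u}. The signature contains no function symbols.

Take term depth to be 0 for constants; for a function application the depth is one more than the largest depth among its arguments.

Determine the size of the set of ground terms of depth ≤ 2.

With no function symbols every ground term is a constant, so there are exactly 3 ground terms at every depth bound.
N_0 = 3
N_1 = 3
N_2 = 3
Explicitly: v, w, u.

3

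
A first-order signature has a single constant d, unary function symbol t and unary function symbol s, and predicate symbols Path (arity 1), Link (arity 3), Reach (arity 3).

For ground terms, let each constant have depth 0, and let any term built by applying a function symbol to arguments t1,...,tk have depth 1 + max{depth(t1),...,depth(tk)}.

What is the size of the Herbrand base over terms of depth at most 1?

57

First count ground terms of depth ≤ 1.
Write N_k for the number of ground terms of depth ≤ k. A term of depth ≤ k is either a constant or a function symbol applied to arguments of depth ≤ k−1, so N_k = 1 + N_{k-1} + N_{k-1}.
N_0 = 1
N_1 = 1 + 1 + 1 = 3
Explicitly: d, t(d), s(d).
So |H| = 3.
A ground atom is a predicate applied to a tuple of terms from H, so the count is the sum over predicates of |H|^arity:
  Path: 3;  Link: 3^3 = 27;  Reach: 3^3 = 27
Total ground atoms: 3 + 27 + 27 = 57.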